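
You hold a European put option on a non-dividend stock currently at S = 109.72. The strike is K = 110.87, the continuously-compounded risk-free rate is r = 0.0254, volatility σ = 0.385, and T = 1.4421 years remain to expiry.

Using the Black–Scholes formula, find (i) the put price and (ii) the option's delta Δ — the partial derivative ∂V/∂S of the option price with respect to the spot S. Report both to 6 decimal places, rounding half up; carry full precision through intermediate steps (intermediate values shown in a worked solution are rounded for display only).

σ√T = 0.385·√1.4421 = 0.462337
d₁ = (ln(S/K) + (r+σ²/2)T) / (σ√T) = (ln(109.72/110.87) + (0.0254+0.385²/2)·1.4421) / 0.462337 = (-0.010427 + 0.143507) / 0.462337 = 0.287843
d₂ = d₁ − σ√T = 0.287843 − 0.462337 = -0.174494
e^{−rT} = e^{−0.0254·1.4421} = 0.964033
N(−d₁) = 0.386734,  N(−d₂) = 0.569261
Put price V = K·e^{−rT}·N(−d₂) − S·N(−d₁) = 60.844011 − 42.432404 = 18.411607
Δ = −N(−d₁) = -0.386734

price = 18.411607
Δ = -0.386734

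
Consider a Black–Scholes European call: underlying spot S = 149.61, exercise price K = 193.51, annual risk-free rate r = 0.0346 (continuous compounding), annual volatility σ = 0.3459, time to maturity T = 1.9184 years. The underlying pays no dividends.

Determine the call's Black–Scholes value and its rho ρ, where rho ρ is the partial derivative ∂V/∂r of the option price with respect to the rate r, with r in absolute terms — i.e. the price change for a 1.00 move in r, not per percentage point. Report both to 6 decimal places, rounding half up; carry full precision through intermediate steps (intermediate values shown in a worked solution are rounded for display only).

σ√T = 0.3459·√1.9184 = 0.479093
d₁ = (ln(S/K) + (r+σ²/2)T) / (σ√T) = (ln(149.61/193.51) + (0.0346+0.3459²/2)·1.9184) / 0.479093 = (-0.257297 + 0.181142) / 0.479093 = -0.158957
d₂ = d₁ − σ√T = -0.158957 − 0.479093 = -0.638051
e^{−rT} = e^{−0.0346·1.9184} = 0.935778
N(d₁) = 0.436851,  N(d₂) = 0.261720
Call price V = S·N(d₁) − K·e^{−rT}·N(d₂) = 65.357312 − 47.392963 = 17.964349
ρ = K·T·e^{−rT}·N(d₂) = 90.918660

price = 17.964349
ρ = 90.918660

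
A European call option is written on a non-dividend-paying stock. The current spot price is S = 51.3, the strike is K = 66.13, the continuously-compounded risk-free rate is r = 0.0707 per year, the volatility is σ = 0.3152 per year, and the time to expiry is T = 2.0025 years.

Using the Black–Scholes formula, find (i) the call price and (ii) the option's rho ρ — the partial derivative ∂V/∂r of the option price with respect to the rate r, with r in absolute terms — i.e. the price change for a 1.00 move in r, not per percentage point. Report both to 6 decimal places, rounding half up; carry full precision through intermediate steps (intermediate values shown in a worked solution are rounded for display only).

price = 6.838954
ρ = 36.485872

σ√T = 0.3152·√2.0025 = 0.446039
d₁ = (ln(S/K) + (r+σ²/2)T) / (σ√T) = (ln(51.3/66.13) + (0.0707+0.3152²/2)·2.0025) / 0.446039 = (-0.253932 + 0.241052) / 0.446039 = -0.028876
d₂ = d₁ − σ√T = -0.028876 − 0.446039 = -0.474915
e^{−rT} = e^{−0.0707·2.0025} = 0.867989
N(d₁) = 0.488482,  N(d₂) = 0.317424
Call price V = S·N(d₁) − K·e^{−rT}·N(d₂) = 25.059115 − 18.220161 = 6.838954
ρ = K·T·e^{−rT}·N(d₂) = 36.485872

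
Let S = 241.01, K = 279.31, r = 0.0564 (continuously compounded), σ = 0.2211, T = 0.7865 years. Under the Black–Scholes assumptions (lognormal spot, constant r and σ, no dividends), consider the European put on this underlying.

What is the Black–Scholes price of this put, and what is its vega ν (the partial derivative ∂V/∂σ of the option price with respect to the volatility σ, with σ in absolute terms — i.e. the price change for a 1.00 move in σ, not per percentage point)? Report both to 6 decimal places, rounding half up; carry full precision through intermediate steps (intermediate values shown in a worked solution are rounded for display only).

σ√T = 0.2211·√0.7865 = 0.196082
d₁ = (ln(S/K) + (r+σ²/2)T) / (σ√T) = (ln(241.01/279.31) + (0.0564+0.2211²/2)·0.7865) / 0.196082 = (-0.147484 + 0.063583) / 0.196082 = -0.427888
d₂ = d₁ − σ√T = -0.427888 − 0.196082 = -0.623970
e^{−rT} = e^{−0.0564·0.7865} = 0.956611
N(−d₁) = 0.665634,  N(−d₂) = 0.733676
Put price V = K·e^{−rT}·N(−d₂) − S·N(−d₁) = 196.031688 − 160.424340 = 35.607348
φ(d₁) = (1/√(2π))·e^{−d₁²/2} = 0.364043
ν = S·φ(d₁)·√T = 77.810368

price = 35.607348
ν = 77.810368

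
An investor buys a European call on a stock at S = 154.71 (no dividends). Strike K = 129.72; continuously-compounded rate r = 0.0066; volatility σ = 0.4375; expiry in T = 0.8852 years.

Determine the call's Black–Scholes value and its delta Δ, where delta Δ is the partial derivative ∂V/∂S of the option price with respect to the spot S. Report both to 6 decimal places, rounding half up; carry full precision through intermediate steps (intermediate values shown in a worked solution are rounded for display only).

price = 38.187286
Δ = 0.741509

σ√T = 0.4375·√0.8852 = 0.411622
d₁ = (ln(S/K) + (r+σ²/2)T) / (σ√T) = (ln(154.71/129.72) + (0.0066+0.4375²/2)·0.8852) / 0.411622 = (0.176174 + 0.090559) / 0.411622 = 0.648004
d₂ = d₁ − σ√T = 0.648004 − 0.411622 = 0.236382
e^{−rT} = e^{−0.0066·0.8852} = 0.994175
N(d₁) = 0.741509,  N(d₂) = 0.593432
Call price V = S·N(d₁) − K·e^{−rT}·N(d₂) = 114.718833 − 76.531546 = 38.187286
Δ = N(d₁) = 0.741509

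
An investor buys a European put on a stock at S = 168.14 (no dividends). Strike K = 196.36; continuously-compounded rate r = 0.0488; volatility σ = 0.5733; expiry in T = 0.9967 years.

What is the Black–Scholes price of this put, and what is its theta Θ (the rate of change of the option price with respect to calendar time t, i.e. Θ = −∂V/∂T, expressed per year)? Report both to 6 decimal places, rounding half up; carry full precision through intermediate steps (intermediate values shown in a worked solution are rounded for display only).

σ√T = 0.5733·√0.9967 = 0.572353
d₁ = (ln(S/K) + (r+σ²/2)T) / (σ√T) = (ln(168.14/196.36) + (0.0488+0.5733²/2)·0.9967) / 0.572353 = (-0.155153 + 0.212433) / 0.572353 = 0.100079
d₂ = d₁ − σ√T = 0.100079 − 0.572353 = -0.472275
e^{−rT} = e^{−0.0488·0.9967} = 0.952525
N(−d₁) = 0.460141,  N(−d₂) = 0.681635
Put price V = K·e^{−rT}·N(−d₂) − S·N(−d₁) = 127.491439 − 77.368097 = 50.123341
φ(d₁) = (1/√(2π))·e^{−d₁²/2} = 0.396949
Θ = −S·φ(d₁)·σ/(2√T) + r·K·e^{−rT}·N(−d₂) = −19.163549 + 6.221582 = -12.941967

price = 50.123341
Θ = -12.941967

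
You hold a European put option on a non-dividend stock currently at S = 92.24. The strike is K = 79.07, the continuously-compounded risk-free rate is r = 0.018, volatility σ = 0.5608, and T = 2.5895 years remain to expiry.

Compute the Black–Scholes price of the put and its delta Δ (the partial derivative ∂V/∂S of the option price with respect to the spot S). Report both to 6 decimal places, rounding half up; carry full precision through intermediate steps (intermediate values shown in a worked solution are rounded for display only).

price = 21.478491
Δ = -0.250288

σ√T = 0.5608·√2.5895 = 0.902435
d₁ = (ln(S/K) + (r+σ²/2)T) / (σ√T) = (ln(92.24/79.07) + (0.018+0.5608²/2)·2.5895) / 0.902435 = (0.154060 + 0.453806) / 0.902435 = 0.673584
d₂ = d₁ − σ√T = 0.673584 − 0.902435 = -0.228851
e^{−rT} = e^{−0.018·2.5895} = 0.954459
N(−d₁) = 0.250288,  N(−d₂) = 0.590508
Put price V = K·e^{−rT}·N(−d₂) − S·N(−d₁) = 44.565046 − 23.086556 = 21.478491
Δ = −N(−d₁) = -0.250288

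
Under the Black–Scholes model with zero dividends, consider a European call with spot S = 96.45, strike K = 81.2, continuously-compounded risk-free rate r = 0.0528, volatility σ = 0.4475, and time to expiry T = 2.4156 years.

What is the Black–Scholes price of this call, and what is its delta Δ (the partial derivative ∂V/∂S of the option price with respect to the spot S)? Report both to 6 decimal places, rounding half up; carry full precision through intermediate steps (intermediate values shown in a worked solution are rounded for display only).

price = 37.308666
Δ = 0.781891

σ√T = 0.4475·√2.4156 = 0.695513
d₁ = (ln(S/K) + (r+σ²/2)T) / (σ√T) = (ln(96.45/81.2) + (0.0528+0.4475²/2)·2.4156) / 0.695513 = (0.172109 + 0.369413) / 0.695513 = 0.778594
d₂ = d₁ − σ√T = 0.778594 − 0.695513 = 0.083081
e^{−rT} = e^{−0.0528·2.4156} = 0.880255
N(d₁) = 0.781891,  N(d₂) = 0.533106
Call price V = S·N(d₁) − K·e^{−rT}·N(d₂) = 75.413345 − 38.104679 = 37.308666
Δ = N(d₁) = 0.781891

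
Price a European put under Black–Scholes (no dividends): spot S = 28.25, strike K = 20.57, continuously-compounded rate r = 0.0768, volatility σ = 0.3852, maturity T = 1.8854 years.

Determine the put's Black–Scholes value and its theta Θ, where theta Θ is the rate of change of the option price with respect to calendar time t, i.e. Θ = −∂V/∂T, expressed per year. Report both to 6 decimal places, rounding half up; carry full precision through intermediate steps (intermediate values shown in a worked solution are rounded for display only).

σ√T = 0.3852·√1.8854 = 0.528918
d₁ = (ln(S/K) + (r+σ²/2)T) / (σ√T) = (ln(28.25/20.57) + (0.0768+0.3852²/2)·1.8854) / 0.528918 = (0.317260 + 0.284676) / 0.528918 = 1.138051
d₂ = d₁ − σ√T = 1.138051 − 0.528918 = 0.609134
e^{−rT} = e^{−0.0768·1.8854} = 0.865196
N(−d₁) = 0.127550,  N(−d₂) = 0.271218
Put price V = K·e^{−rT}·N(−d₂) − S·N(−d₁) = 4.826890 − 3.603274 = 1.223616
φ(d₁) = (1/√(2π))·e^{−d₁²/2} = 0.208771
Θ = −S·φ(d₁)·σ/(2√T) + r·K·e^{−rT}·N(−d₂) = −0.827261 + 0.370705 = -0.456556

price = 1.223616
Θ = -0.456556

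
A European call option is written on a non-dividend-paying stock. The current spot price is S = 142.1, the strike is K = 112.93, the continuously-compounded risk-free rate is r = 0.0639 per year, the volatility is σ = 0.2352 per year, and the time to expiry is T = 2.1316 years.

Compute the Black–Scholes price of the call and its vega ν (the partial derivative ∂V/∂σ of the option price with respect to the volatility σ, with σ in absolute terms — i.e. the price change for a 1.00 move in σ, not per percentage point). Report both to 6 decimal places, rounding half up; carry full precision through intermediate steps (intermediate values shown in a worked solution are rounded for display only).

σ√T = 0.2352·√2.1316 = 0.343392
d₁ = (ln(S/K) + (r+σ²/2)T) / (σ√T) = (ln(142.1/112.93) + (0.0639+0.2352²/2)·2.1316) / 0.343392 = (0.229763 + 0.195168) / 0.343392 = 1.237452
d₂ = d₁ − σ√T = 1.237452 − 0.343392 = 0.894060
e^{−rT} = e^{−0.0639·2.1316} = 0.872660
N(d₁) = 0.892040,  N(d₂) = 0.814355
Call price V = S·N(d₁) − K·e^{−rT}·N(d₂) = 126.758935 − 80.254288 = 46.504647
φ(d₁) = (1/√(2π))·e^{−d₁²/2} = 0.185522
ν = S·φ(d₁)·√T = 38.489485

price = 46.504647
ν = 38.489485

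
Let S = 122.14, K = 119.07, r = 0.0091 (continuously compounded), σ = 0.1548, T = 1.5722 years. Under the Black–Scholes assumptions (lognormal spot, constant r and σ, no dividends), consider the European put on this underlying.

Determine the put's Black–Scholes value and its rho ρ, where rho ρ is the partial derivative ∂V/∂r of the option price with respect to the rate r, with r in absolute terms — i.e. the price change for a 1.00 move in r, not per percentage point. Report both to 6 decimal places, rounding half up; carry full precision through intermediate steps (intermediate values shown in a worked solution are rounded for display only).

price = 7.071243
ρ = -84.349428

σ√T = 0.1548·√1.5722 = 0.194100
d₁ = (ln(S/K) + (r+σ²/2)T) / (σ√T) = (ln(122.14/119.07) + (0.0091+0.1548²/2)·1.5722) / 0.194100 = (0.025456 + 0.033144) / 0.194100 = 0.301911
d₂ = d₁ − σ√T = 0.301911 − 0.194100 = 0.107811
e^{−rT} = e^{−0.0091·1.5722} = 0.985795
N(−d₁) = 0.381360,  N(−d₂) = 0.457073
Put price V = K·e^{−rT}·N(−d₂) − S·N(−d₁) = 53.650571 − 46.579328 = 7.071243
ρ = −K·T·e^{−rT}·N(−d₂) = -84.349428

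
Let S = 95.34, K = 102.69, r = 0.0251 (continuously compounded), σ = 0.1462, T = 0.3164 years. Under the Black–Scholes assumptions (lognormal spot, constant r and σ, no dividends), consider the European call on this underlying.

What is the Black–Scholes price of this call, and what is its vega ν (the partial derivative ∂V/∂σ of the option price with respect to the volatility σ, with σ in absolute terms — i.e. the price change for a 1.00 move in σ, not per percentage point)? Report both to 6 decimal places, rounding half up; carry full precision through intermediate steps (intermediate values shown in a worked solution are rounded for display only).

price = 0.962669
ν = 15.962378

σ√T = 0.1462·√0.3164 = 0.082237
d₁ = (ln(S/K) + (r+σ²/2)T) / (σ√T) = (ln(95.34/102.69) + (0.0251+0.1462²/2)·0.3164) / 0.082237 = (-0.074265 + 0.011323) / 0.082237 = -0.765379
d₂ = d₁ − σ√T = -0.765379 − 0.082237 = -0.847615
e^{−rT} = e^{−0.0251·0.3164} = 0.992090
N(d₁) = 0.222023,  N(d₂) = 0.198326
Call price V = S·N(d₁) − K·e^{−rT}·N(d₂) = 21.167674 − 20.205006 = 0.962669
φ(d₁) = (1/√(2π))·e^{−d₁²/2} = 0.297649
ν = S·φ(d₁)·√T = 15.962378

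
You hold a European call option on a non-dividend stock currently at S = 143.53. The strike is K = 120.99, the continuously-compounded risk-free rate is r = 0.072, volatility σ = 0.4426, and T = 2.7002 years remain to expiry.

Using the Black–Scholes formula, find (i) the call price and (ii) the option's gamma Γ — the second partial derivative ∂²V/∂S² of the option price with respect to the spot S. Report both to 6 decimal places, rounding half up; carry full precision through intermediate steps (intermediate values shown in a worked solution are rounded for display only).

price = 60.492417
Γ = 0.002627

σ√T = 0.4426·√2.7002 = 0.727293
d₁ = (ln(S/K) + (r+σ²/2)T) / (σ√T) = (ln(143.53/120.99) + (0.072+0.4426²/2)·2.7002) / 0.727293 = (0.170836 + 0.458892) / 0.727293 = 0.865852
d₂ = d₁ − σ√T = 0.865852 − 0.727293 = 0.138559
e^{−rT} = e^{−0.072·2.7002} = 0.823317
N(d₁) = 0.806714,  N(d₂) = 0.555101
Call price V = S·N(d₁) − K·e^{−rT}·N(d₂) = 115.787711 − 55.295293 = 60.492417
φ(d₁) = (1/√(2π))·e^{−d₁²/2} = 0.274230
Γ = φ(d₁) / (S·σ·√T) = 0.002627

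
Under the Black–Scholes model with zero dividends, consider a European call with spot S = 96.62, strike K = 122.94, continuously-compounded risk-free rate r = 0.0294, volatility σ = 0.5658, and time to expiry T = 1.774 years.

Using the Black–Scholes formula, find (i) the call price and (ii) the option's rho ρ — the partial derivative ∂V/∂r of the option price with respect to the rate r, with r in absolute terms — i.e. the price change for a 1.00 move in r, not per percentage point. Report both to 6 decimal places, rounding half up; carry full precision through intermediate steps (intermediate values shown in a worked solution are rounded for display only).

price = 22.214888
ρ = 54.908093

σ√T = 0.5658·√1.774 = 0.753598
d₁ = (ln(S/K) + (r+σ²/2)T) / (σ√T) = (ln(96.62/122.94) + (0.0294+0.5658²/2)·1.774) / 0.753598 = (-0.240911 + 0.336111) / 0.753598 = 0.126327
d₂ = d₁ − σ√T = 0.126327 − 0.753598 = -0.627271
e^{−rT} = e^{−0.0294·1.774} = 0.949181
N(d₁) = 0.550264,  N(d₂) = 0.265241
Call price V = S·N(d₁) − K·e^{−rT}·N(d₂) = 53.166462 − 30.951574 = 22.214888
ρ = K·T·e^{−rT}·N(d₂) = 54.908093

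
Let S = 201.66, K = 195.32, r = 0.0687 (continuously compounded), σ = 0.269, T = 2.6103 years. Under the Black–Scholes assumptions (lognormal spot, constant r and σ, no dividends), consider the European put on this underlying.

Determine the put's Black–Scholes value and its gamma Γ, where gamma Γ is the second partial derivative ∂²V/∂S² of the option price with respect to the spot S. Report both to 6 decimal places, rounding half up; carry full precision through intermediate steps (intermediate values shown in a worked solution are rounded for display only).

σ√T = 0.269·√2.6103 = 0.434608
d₁ = (ln(S/K) + (r+σ²/2)T) / (σ√T) = (ln(201.66/195.32) + (0.0687+0.269²/2)·2.6103) / 0.434608 = (0.031944 + 0.273770) / 0.434608 = 0.703424
d₂ = d₁ − σ√T = 0.703424 − 0.434608 = 0.268816
e^{−rT} = e^{−0.0687·2.6103} = 0.835832
N(−d₁) = 0.240896,  N(−d₂) = 0.394036
Put price V = K·e^{−rT}·N(−d₂) − S·N(−d₁) = 64.328175 − 48.579057 = 15.749118
φ(d₁) = (1/√(2π))·e^{−d₁²/2} = 0.311505
Γ = φ(d₁) / (S·σ·√T) = 0.003554

price = 15.749118
Γ = 0.003554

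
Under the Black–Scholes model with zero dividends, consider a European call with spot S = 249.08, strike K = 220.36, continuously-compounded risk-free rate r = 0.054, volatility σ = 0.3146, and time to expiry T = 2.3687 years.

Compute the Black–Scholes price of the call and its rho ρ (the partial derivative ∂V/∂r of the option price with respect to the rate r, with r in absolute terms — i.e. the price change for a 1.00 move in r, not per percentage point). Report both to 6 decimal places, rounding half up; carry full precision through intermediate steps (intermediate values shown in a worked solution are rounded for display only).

σ√T = 0.3146·√2.3687 = 0.484188
d₁ = (ln(S/K) + (r+σ²/2)T) / (σ√T) = (ln(249.08/220.36) + (0.054+0.3146²/2)·2.3687) / 0.484188 = (0.122512 + 0.245129) / 0.484188 = 0.759293
d₂ = d₁ − σ√T = 0.759293 − 0.484188 = 0.275105
e^{−rT} = e^{−0.054·2.3687} = 0.879933
N(d₁) = 0.776161,  N(d₂) = 0.608382
Call price V = S·N(d₁) − K·e^{−rT}·N(d₂) = 193.326252 − 117.966522 = 75.359730
ρ = K·T·e^{−rT}·N(d₂) = 279.427301

price = 75.359730
ρ = 279.427301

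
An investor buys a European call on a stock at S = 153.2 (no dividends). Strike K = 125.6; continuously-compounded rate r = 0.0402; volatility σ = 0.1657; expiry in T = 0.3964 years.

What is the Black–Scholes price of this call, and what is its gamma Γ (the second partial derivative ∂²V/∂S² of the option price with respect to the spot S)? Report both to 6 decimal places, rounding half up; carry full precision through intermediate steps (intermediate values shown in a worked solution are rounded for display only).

price = 29.690043
Γ = 0.002700

σ√T = 0.1657·√0.3964 = 0.104325
d₁ = (ln(S/K) + (r+σ²/2)T) / (σ√T) = (ln(153.2/125.6) + (0.0402+0.1657²/2)·0.3964) / 0.104325 = (0.198642 + 0.021377) / 0.104325 = 2.108974
d₂ = d₁ − σ√T = 2.108974 − 0.104325 = 2.004649
e^{−rT} = e^{−0.0402·0.3964} = 0.984191
N(d₁) = 0.982527,  N(d₂) = 0.977500
Call price V = S·N(d₁) − K·e^{−rT}·N(d₂) = 150.523071 − 120.833028 = 29.690043
φ(d₁) = (1/√(2π))·e^{−d₁²/2} = 0.043161
Γ = φ(d₁) / (S·σ·√T) = 0.002700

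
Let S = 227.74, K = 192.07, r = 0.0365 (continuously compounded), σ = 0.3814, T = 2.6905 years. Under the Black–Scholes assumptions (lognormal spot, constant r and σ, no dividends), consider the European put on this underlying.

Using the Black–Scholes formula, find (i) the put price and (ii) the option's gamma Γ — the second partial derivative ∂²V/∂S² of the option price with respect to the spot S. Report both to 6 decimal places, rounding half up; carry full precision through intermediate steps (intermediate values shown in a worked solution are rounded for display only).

σ√T = 0.3814·√2.6905 = 0.625601
d₁ = (ln(S/K) + (r+σ²/2)T) / (σ√T) = (ln(227.74/192.07) + (0.0365+0.3814²/2)·2.6905) / 0.625601 = (0.170345 + 0.293891) / 0.625601 = 0.742065
d₂ = d₁ − σ√T = 0.742065 − 0.625601 = 0.116464
e^{−rT} = e^{−0.0365·2.6905} = 0.906465
N(−d₁) = 0.229024,  N(−d₂) = 0.453642
Put price V = K·e^{−rT}·N(−d₂) − S·N(−d₁) = 78.981265 − 52.157950 = 26.823314
φ(d₁) = (1/√(2π))·e^{−d₁²/2} = 0.302925
Γ = φ(d₁) / (S·σ·√T) = 0.002126

price = 26.823314
Γ = 0.002126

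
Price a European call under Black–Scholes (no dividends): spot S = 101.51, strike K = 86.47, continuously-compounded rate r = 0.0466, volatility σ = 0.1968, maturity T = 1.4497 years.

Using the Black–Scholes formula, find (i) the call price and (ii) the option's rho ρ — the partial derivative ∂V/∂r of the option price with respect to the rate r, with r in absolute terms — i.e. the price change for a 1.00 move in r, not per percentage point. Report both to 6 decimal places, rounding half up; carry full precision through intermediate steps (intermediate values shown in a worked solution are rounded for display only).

price = 22.602064
ρ = 93.791032

σ√T = 0.1968·√1.4497 = 0.236954
d₁ = (ln(S/K) + (r+σ²/2)T) / (σ√T) = (ln(101.51/86.47) + (0.0466+0.1968²/2)·1.4497) / 0.236954 = (0.160360 + 0.095630) / 0.236954 = 1.080334
d₂ = d₁ − σ√T = 1.080334 − 0.236954 = 0.843379
e^{−rT} = e^{−0.0466·1.4497} = 0.934675
N(d₁) = 0.860003,  N(d₂) = 0.800492
Call price V = S·N(d₁) − K·e^{−rT}·N(d₂) = 87.298920 − 64.696856 = 22.602064
ρ = K·T·e^{−rT}·N(d₂) = 93.791032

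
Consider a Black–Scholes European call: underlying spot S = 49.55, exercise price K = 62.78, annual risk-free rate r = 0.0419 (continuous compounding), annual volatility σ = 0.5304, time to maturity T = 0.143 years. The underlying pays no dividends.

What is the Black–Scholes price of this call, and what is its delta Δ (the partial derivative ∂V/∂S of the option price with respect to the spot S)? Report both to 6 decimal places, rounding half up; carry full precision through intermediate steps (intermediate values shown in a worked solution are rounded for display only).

price = 0.690320
Δ = 0.146920

σ√T = 0.5304·√0.143 = 0.200573
d₁ = (ln(S/K) + (r+σ²/2)T) / (σ√T) = (ln(49.55/62.78) + (0.0419+0.5304²/2)·0.143) / 0.200573 = (-0.236654 + 0.026106) / 0.200573 = -1.049734
d₂ = d₁ − σ√T = -1.049734 − 0.200573 = -1.250307
e^{−rT} = e^{−0.0419·0.143} = 0.994026
N(d₁) = 0.146920,  N(d₂) = 0.105594
Call price V = S·N(d₁) − K·e^{−rT}·N(d₂) = 7.279893 − 6.589573 = 0.690320
Δ = N(d₁) = 0.146920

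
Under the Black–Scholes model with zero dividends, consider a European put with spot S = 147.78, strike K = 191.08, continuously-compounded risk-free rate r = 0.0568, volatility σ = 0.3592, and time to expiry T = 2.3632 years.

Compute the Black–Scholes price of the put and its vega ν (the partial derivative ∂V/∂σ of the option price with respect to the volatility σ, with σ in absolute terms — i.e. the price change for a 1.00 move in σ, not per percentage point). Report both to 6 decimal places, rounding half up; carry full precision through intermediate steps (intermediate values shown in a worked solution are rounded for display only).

σ√T = 0.3592·√2.3632 = 0.552187
d₁ = (ln(S/K) + (r+σ²/2)T) / (σ√T) = (ln(147.78/191.08) + (0.0568+0.3592²/2)·2.3632) / 0.552187 = (-0.256968 + 0.286685) / 0.552187 = 0.053818
d₂ = d₁ − σ√T = 0.053818 − 0.552187 = -0.498369
e^{−rT} = e^{−0.0568·2.3632} = 0.874389
N(−d₁) = 0.478540,  N(−d₂) = 0.690888
Put price V = K·e^{−rT}·N(−d₂) − S·N(−d₁) = 115.432392 − 70.718639 = 44.713754
φ(d₁) = (1/√(2π))·e^{−d₁²/2} = 0.398365
ν = S·φ(d₁)·√T = 90.499675

price = 44.713754
ν = 90.499675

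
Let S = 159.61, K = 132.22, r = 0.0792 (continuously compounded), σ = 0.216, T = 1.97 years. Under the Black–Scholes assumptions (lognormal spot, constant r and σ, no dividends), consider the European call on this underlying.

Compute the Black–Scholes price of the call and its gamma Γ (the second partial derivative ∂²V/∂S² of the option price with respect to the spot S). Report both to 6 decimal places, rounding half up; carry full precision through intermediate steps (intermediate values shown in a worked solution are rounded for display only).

σ√T = 0.216·√1.97 = 0.303170
d₁ = (ln(S/K) + (r+σ²/2)T) / (σ√T) = (ln(159.61/132.22) + (0.0792+0.216²/2)·1.97) / 0.303170 = (0.188266 + 0.201980) / 0.303170 = 1.287217
d₂ = d₁ − σ√T = 1.287217 − 0.303170 = 0.984047
e^{−rT} = e^{−0.0792·1.97} = 0.855539
N(d₁) = 0.900991,  N(d₂) = 0.837454
Call price V = S·N(d₁) − K·e^{−rT}·N(d₂) = 143.807134 − 94.732206 = 49.074928
φ(d₁) = (1/√(2π))·e^{−d₁²/2} = 0.174226
Γ = φ(d₁) / (S·σ·√T) = 0.003601

price = 49.074928
Γ = 0.003601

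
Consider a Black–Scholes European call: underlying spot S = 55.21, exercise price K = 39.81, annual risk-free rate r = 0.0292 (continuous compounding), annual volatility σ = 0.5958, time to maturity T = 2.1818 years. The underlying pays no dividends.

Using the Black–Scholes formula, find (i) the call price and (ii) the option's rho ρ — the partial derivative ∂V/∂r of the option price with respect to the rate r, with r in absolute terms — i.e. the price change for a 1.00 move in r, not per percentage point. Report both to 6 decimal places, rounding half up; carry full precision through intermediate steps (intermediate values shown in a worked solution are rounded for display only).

σ√T = 0.5958·√2.1818 = 0.880051
d₁ = (ln(S/K) + (r+σ²/2)T) / (σ√T) = (ln(55.21/39.81) + (0.0292+0.5958²/2)·2.1818) / 0.880051 = (0.327026 + 0.450954) / 0.880051 = 0.884016
d₂ = d₁ − σ√T = 0.884016 − 0.880051 = 0.003965
e^{−rT} = e^{−0.0292·2.1818} = 0.938278
N(d₁) = 0.811656,  N(d₂) = 0.501582
Call price V = S·N(d₁) − K·e^{−rT}·N(d₂) = 44.811543 − 18.735517 = 26.076027
ρ = K·T·e^{−rT}·N(d₂) = 40.877150

price = 26.076027
ρ = 40.877150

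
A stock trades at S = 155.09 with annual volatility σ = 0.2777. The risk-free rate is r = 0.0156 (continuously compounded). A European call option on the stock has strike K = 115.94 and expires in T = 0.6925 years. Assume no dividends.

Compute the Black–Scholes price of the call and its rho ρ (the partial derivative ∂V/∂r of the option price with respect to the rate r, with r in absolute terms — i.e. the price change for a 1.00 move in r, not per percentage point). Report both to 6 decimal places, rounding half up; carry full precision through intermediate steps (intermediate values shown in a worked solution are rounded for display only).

price = 41.775692
ρ = 70.133395

σ√T = 0.2777·√0.6925 = 0.231092
d₁ = (ln(S/K) + (r+σ²/2)T) / (σ√T) = (ln(155.09/115.94) + (0.0156+0.2777²/2)·0.6925) / 0.231092 = (0.290933 + 0.037505) / 0.231092 = 1.421239
d₂ = d₁ − σ√T = 1.421239 − 0.231092 = 1.190147
e^{−rT} = e^{−0.0156·0.6925} = 0.989255
N(d₁) = 0.922376,  N(d₂) = 0.883006
Call price V = S·N(d₁) − K·e^{−rT}·N(d₂) = 143.051352 − 101.275660 = 41.775692
ρ = K·T·e^{−rT}·N(d₂) = 70.133395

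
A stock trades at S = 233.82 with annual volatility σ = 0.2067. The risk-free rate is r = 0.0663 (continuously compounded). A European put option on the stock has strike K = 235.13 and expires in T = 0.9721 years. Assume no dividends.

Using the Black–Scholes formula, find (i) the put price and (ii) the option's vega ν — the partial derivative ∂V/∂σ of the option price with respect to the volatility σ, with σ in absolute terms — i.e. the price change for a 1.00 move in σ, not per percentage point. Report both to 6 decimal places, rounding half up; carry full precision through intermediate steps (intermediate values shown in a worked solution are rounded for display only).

price = 12.512655
ν = 85.210866

σ√T = 0.2067·√0.9721 = 0.203796
d₁ = (ln(S/K) + (r+σ²/2)T) / (σ√T) = (ln(233.82/235.13) + (0.0663+0.2067²/2)·0.9721) / 0.203796 = (-0.005587 + 0.085217) / 0.203796 = 0.390732
d₂ = d₁ − σ√T = 0.390732 − 0.203796 = 0.186936
e^{−rT} = e^{−0.0663·0.9721} = 0.937583
N(−d₁) = 0.347998,  N(−d₂) = 0.425855
Put price V = K·e^{−rT}·N(−d₂) − S·N(−d₁) = 93.881460 − 81.368804 = 12.512655
φ(d₁) = (1/√(2π))·e^{−d₁²/2} = 0.369622
ν = S·φ(d₁)·√T = 85.210866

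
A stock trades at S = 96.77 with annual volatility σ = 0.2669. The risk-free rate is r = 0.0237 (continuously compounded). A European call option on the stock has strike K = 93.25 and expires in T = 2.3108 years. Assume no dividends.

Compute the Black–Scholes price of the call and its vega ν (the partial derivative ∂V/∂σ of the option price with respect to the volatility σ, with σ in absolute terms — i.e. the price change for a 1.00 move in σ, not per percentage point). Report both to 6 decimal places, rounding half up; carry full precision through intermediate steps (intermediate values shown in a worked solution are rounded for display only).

σ√T = 0.2669·√2.3108 = 0.405723
d₁ = (ln(S/K) + (r+σ²/2)T) / (σ√T) = (ln(96.77/93.25) + (0.0237+0.2669²/2)·2.3108) / 0.405723 = (0.037053 + 0.137072) / 0.405723 = 0.429171
d₂ = d₁ − σ√T = 0.429171 − 0.405723 = 0.023448
e^{−rT} = e^{−0.0237·2.3108} = 0.946707
N(d₁) = 0.666101,  N(d₂) = 0.509353
Call price V = S·N(d₁) − K·e^{−rT}·N(d₂) = 64.458552 − 44.965926 = 19.492626
φ(d₁) = (1/√(2π))·e^{−d₁²/2} = 0.363843
ν = S·φ(d₁)·√T = 53.522470

price = 19.492626
ν = 53.522470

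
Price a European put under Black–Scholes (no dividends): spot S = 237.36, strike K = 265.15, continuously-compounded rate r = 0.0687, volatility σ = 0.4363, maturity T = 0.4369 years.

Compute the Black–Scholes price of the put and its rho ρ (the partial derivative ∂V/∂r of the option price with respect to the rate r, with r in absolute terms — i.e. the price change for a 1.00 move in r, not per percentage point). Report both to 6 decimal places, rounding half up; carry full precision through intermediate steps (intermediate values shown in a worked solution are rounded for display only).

price = 39.427239
ρ = -74.671814

σ√T = 0.4363·√0.4369 = 0.288387
d₁ = (ln(S/K) + (r+σ²/2)T) / (σ√T) = (ln(237.36/265.15) + (0.0687+0.4363²/2)·0.4369) / 0.288387 = (-0.110718 + 0.071599) / 0.288387 = -0.135648
d₂ = d₁ − σ√T = -0.135648 − 0.288387 = -0.424035
e^{−rT} = e^{−0.0687·0.4369} = 0.970431
N(−d₁) = 0.553950,  N(−d₂) = 0.664230
Put price V = K·e^{−rT}·N(−d₂) − S·N(−d₁) = 170.912828 − 131.485589 = 39.427239
ρ = −K·T·e^{−rT}·N(−d₂) = -74.671814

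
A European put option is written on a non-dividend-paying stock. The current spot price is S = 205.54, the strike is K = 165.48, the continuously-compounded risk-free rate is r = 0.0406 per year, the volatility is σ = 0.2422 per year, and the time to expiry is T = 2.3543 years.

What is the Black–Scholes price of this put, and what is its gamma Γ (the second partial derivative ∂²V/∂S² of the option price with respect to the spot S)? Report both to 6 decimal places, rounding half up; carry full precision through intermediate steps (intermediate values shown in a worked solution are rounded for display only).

σ√T = 0.2422·√2.3543 = 0.371625
d₁ = (ln(S/K) + (r+σ²/2)T) / (σ√T) = (ln(205.54/165.48) + (0.0406+0.2422²/2)·2.3543) / 0.371625 = (0.216790 + 0.164637) / 0.371625 = 1.026377
d₂ = d₁ − σ√T = 1.026377 − 0.371625 = 0.654752
e^{−rT} = e^{−0.0406·2.3543} = 0.908841
N(−d₁) = 0.152357,  N(−d₂) = 0.256314
Put price V = K·e^{−rT}·N(−d₂) − S·N(−d₁) = 38.548323 − 31.315442 = 7.232881
φ(d₁) = (1/√(2π))·e^{−d₁²/2} = 0.235590
Γ = φ(d₁) / (S·σ·√T) = 0.003084

price = 7.232881
Γ = 0.003084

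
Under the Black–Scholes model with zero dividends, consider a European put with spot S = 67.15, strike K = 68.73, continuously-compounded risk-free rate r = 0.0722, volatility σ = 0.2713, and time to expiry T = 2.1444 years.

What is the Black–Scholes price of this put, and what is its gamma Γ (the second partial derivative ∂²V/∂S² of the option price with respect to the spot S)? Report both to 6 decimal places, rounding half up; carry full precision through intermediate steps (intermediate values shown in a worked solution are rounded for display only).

price = 6.313520
Γ = 0.012996

σ√T = 0.2713·√2.1444 = 0.397285
d₁ = (ln(S/K) + (r+σ²/2)T) / (σ√T) = (ln(67.15/68.73) + (0.0722+0.2713²/2)·2.1444) / 0.397285 = (-0.023257 + 0.233744) / 0.397285 = 0.529812
d₂ = d₁ − σ√T = 0.529812 − 0.397285 = 0.132527
e^{−rT} = e^{−0.0722·2.1444} = 0.856564
N(−d₁) = 0.298121,  N(−d₂) = 0.447284
Put price V = K·e^{−rT}·N(−d₂) − S·N(−d₁) = 26.332350 − 20.018830 = 6.313520
φ(d₁) = (1/√(2π))·e^{−d₁²/2} = 0.346702
Γ = φ(d₁) / (S·σ·√T) = 0.012996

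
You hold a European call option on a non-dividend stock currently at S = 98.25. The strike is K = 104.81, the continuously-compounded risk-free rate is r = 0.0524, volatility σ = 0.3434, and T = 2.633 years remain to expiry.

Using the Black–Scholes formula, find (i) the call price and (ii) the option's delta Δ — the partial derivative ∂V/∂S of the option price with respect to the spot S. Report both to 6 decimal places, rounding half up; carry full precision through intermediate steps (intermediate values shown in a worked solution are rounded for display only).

σ√T = 0.3434·√2.633 = 0.557219
d₁ = (ln(S/K) + (r+σ²/2)T) / (σ√T) = (ln(98.25/104.81) + (0.0524+0.3434²/2)·2.633) / 0.557219 = (-0.064634 + 0.293216) / 0.557219 = 0.410219
d₂ = d₁ − σ√T = 0.410219 − 0.557219 = -0.147000
e^{−rT} = e^{−0.0524·2.633} = 0.871126
N(d₁) = 0.659177,  N(d₂) = 0.441566
Call price V = S·N(d₁) − K·e^{−rT}·N(d₂) = 64.764169 − 40.316157 = 24.448011
Δ = N(d₁) = 0.659177

price = 24.448011
Δ = 0.659177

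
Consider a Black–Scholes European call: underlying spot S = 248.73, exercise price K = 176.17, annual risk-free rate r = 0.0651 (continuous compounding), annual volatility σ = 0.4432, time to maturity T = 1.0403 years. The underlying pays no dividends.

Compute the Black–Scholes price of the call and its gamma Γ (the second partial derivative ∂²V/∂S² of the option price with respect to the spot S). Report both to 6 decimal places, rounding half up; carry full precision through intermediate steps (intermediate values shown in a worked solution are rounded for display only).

price = 92.928675
Γ = 0.001855

σ√T = 0.4432·√1.0403 = 0.452042
d₁ = (ln(S/K) + (r+σ²/2)T) / (σ√T) = (ln(248.73/176.17) + (0.0651+0.4432²/2)·1.0403) / 0.452042 = (0.344919 + 0.169895) / 0.452042 = 1.138861
d₂ = d₁ − σ√T = 1.138861 − 0.452042 = 0.686818
e^{−rT} = e^{−0.0651·1.0403} = 0.934519
N(d₁) = 0.872619,  N(d₂) = 0.753901
Call price V = S·N(d₁) − K·e^{−rT}·N(d₂) = 217.046615 − 124.117940 = 92.928675
φ(d₁) = (1/√(2π))·e^{−d₁²/2} = 0.208578
Γ = φ(d₁) / (S·σ·√T) = 0.001855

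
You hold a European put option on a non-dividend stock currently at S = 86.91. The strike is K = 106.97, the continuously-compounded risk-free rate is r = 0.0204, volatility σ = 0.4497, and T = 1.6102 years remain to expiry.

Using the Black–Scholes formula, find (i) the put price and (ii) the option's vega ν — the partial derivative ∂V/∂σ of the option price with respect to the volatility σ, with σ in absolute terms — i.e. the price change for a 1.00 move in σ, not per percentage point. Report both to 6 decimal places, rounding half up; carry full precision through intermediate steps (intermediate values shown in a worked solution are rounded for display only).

σ√T = 0.4497·√1.6102 = 0.570641
d₁ = (ln(S/K) + (r+σ²/2)T) / (σ√T) = (ln(86.91/106.97) + (0.0204+0.4497²/2)·1.6102) / 0.570641 = (-0.207675 + 0.195664) / 0.570641 = -0.021050
d₂ = d₁ − σ√T = -0.021050 − 0.570641 = -0.591690
e^{−rT} = e^{−0.0204·1.6102} = 0.967686
N(−d₁) = 0.508397,  N(−d₂) = 0.722971
Put price V = K·e^{−rT}·N(−d₂) − S·N(−d₁) = 74.837137 − 44.184782 = 30.652355
φ(d₁) = (1/√(2π))·e^{−d₁²/2} = 0.398854
ν = S·φ(d₁)·√T = 43.986916

price = 30.652355
ν = 43.986916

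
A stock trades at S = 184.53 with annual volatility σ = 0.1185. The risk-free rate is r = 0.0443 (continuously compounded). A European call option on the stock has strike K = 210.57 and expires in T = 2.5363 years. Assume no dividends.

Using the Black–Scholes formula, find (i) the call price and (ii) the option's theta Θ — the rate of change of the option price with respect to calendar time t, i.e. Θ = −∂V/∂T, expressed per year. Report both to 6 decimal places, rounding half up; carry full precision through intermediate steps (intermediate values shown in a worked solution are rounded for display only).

price = 12.254914
Θ = -6.251345

σ√T = 0.1185·√2.5363 = 0.188720
d₁ = (ln(S/K) + (r+σ²/2)T) / (σ√T) = (ln(184.53/210.57) + (0.0443+0.1185²/2)·2.5363) / 0.188720 = (-0.132006 + 0.130166) / 0.188720 = -0.009752
d₂ = d₁ − σ√T = -0.009752 − 0.188720 = -0.198472
e^{−rT} = e^{−0.0443·2.5363} = 0.893724
N(d₁) = 0.496110,  N(d₂) = 0.421338
Call price V = S·N(d₁) − K·e^{−rT}·N(d₂) = 91.547132 − 79.292218 = 12.254914
φ(d₁) = (1/√(2π))·e^{−d₁²/2} = 0.398923
Θ = −S·φ(d₁)·σ/(2√T) − r·K·e^{−rT}·N(d₂) = −2.738700 − 3.512645 = -6.251345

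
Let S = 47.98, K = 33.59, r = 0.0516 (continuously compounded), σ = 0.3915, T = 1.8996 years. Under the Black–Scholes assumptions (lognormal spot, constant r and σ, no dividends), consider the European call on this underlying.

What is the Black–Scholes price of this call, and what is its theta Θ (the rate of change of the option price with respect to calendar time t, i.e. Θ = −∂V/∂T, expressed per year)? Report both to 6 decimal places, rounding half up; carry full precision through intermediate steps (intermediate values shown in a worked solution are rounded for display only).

price = 19.775896
Θ = -2.590589

σ√T = 0.3915·√1.8996 = 0.539589
d₁ = (ln(S/K) + (r+σ²/2)T) / (σ√T) = (ln(47.98/33.59) + (0.0516+0.3915²/2)·1.8996) / 0.539589 = (0.356556 + 0.243597) / 0.539589 = 1.112242
d₂ = d₁ − σ√T = 1.112242 − 0.539589 = 0.572653
e^{−rT} = e^{−0.0516·1.8996} = 0.906631
N(d₁) = 0.866983,  N(d₂) = 0.716560
Call price V = S·N(d₁) − K·e^{−rT}·N(d₂) = 41.597841 − 21.821945 = 19.775896
φ(d₁) = (1/√(2π))·e^{−d₁²/2} = 0.214922
Θ = −S·φ(d₁)·σ/(2√T) − r·K·e^{−rT}·N(d₂) = −1.464576 − 1.126012 = -2.590589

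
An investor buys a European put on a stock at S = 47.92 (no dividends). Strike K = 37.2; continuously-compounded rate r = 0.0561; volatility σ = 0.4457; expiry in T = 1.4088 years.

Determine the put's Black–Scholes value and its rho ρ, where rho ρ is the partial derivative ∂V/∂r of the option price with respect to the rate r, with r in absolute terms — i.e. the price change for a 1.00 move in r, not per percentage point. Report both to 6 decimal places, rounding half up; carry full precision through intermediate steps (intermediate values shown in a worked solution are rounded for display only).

price = 3.393624
ρ = -17.340568

σ√T = 0.4457·√1.4088 = 0.529014
d₁ = (ln(S/K) + (r+σ²/2)T) / (σ√T) = (ln(47.92/37.2) + (0.0561+0.4457²/2)·1.4088) / 0.529014 = (0.253224 + 0.218962) / 0.529014 = 0.892577
d₂ = d₁ − σ√T = 0.892577 − 0.529014 = 0.363563
e^{−rT} = e^{−0.0561·1.4088} = 0.924009
N(−d₁) = 0.186042,  N(−d₂) = 0.358092
Put price V = K·e^{−rT}·N(−d₂) − S·N(−d₁) = 12.308751 − 8.915127 = 3.393624
ρ = −K·T·e^{−rT}·N(−d₂) = -17.340568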